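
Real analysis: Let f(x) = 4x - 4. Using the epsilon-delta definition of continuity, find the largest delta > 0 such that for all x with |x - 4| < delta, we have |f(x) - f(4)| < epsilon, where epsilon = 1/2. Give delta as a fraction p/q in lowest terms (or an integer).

We compute f(4) = 4*(4) - 4 = 12.
|f(x) - f(4)| = |4x - 4 - (12)| = |4(x - 4)| = 4|x - 4|.
We need 4|x - 4| < 1/2, i.e. |x - 4| < 1/2 / 4 = 1/8.
So any delta <= 1/8 works. Conversely, if delta > 1/8, then x = 4 + 1/8 satisfies |x - 4| = 1/8 < delta but |f(x) - f(4)| = 4 * 1/8 = 1/2, which is not < 1/2; so no larger delta works.
Hence the largest such delta is 1/8.

1/8


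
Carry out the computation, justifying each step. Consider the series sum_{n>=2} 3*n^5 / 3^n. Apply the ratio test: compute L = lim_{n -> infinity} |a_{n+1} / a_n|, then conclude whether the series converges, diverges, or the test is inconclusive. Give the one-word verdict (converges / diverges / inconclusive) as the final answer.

Let a_n denote the general term. Form the ratio a_{n+1}/a_n and simplify:
a_{n+1}/a_n = (n + 1)^5/(3*n^5)
Take the limit as n -> infinity: L = 1/3.
Since L = 1/3 < 1, the ratio test implies the series converges.

converges


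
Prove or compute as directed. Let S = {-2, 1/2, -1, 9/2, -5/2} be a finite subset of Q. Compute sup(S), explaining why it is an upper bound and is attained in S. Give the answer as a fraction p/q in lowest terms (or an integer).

S is finite, so sup(S) = max(S).
Sorted decreasing:
9/2, 1/2, -1, -2, -5/2
The extremum is 9/2.
For every x in S, x <= 9/2. And 9/2 is in S, so it is attained.
Therefore sup(S) = 9/2.

9/2


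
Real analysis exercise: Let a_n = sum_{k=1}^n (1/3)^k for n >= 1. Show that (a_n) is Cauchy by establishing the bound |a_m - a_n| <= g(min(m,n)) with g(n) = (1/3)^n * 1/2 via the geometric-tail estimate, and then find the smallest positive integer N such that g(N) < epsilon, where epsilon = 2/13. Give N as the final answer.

For m > n >= 1: |a_m - a_n| = sum_{k=n+1}^m (1/3)^k < sum_{k=n+1}^infinity (1/3)^k = (1/3)^(n+1) / (1 - 1/3) = (1/3)^n * (1/3) * (3/2) = (1/3)^n * 1/2.
So g(n) = (1/3)^n / 2. Since g(n) -> 0, (a_n) is Cauchy.
Now solve g(N) < 2/13: (1/3)^N / 2 < 2/13 <=> 3^N > 1 / (2 * 2/13) = 13/4.
Check powers of 3: 3^1 = 3 <= 13/4, 3^2 = 9 > 13/4.
So the smallest such N is 2. Check: g(2) = 1/(2 * 9) = 1/18 < 2/13.

2


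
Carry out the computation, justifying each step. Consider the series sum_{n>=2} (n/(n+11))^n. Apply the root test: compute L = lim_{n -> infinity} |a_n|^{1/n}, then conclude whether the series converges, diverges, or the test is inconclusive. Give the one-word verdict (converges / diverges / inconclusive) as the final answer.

Let a_n denote the general term. Form |a_n|^(1/n) and simplify:
|a_n|^(1/n) = n/(n + 11)
Take the limit as n -> infinity: L = 1.
Since L = 1, the root test is inconclusive. (In fact a_n = (n/(n+11))^n -> e^(-11) != 0, so the nth-term test shows divergence; but the root test itself gives no conclusion.)

inconclusive


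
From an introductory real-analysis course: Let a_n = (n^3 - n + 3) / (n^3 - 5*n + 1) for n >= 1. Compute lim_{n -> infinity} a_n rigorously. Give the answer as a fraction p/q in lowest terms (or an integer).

Divide numerator and denominator by n^3, the highest power:
numerator / n^3 = 1 - 1/n^2 + 3/n^3
denominator / n^3 = 1 - 5/n^2 + n^(-3)
As n -> infinity, all terms of the form c/n^k (k >= 1) tend to 0.
So numerator / n^3 -> 1 and denominator / n^3 -> 1.
Therefore lim a_n = 1.

1


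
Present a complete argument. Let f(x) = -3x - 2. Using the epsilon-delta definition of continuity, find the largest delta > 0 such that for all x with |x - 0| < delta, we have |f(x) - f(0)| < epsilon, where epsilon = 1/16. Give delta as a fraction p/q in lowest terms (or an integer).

We compute f(0) = -3*(0) - 2 = -2.
|f(x) - f(0)| = |-3x - 2 - (-2)| = |-3(x - 0)| = 3|x - 0|.
We need 3|x - 0| < 1/16, i.e. |x - 0| < 1/16 / 3 = 1/48.
So any delta <= 1/48 works. Conversely, if delta > 1/48, then x = 0 + 1/48 satisfies |x - 0| = 1/48 < delta but |f(x) - f(0)| = 3 * 1/48 = 1/16, which is not < 1/16; so no larger delta works.
Hence the largest such delta is 1/48.

1/48


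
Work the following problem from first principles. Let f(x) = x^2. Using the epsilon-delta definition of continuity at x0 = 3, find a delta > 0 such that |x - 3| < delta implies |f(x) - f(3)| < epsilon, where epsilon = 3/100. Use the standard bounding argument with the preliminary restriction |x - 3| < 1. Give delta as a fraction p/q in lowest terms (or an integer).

Factor: |x^2 - (3)^2| = |x - 3| * |x + 3|.
Impose |x - 3| < 1 first. Then |x + 3| = |(x - 3) + 2*(3)| <= |x - 3| + 2*|3| < 1 + 6 = 7.
So |x^2 - (3)^2| < delta * 7.
We need delta * 7 <= 3/100, i.e. delta <= 3/100/7 = 3/700.
Since 3/700 < 1, this is tighter than 1; take delta = 3/700.
So delta = 3/700 works.

3/700


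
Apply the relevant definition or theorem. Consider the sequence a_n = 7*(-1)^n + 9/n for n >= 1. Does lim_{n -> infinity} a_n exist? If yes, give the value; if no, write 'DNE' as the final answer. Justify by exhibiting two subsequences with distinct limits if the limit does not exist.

Examine the behaviour of a_n along subsequences.
a_{2k} = 7 + 9/(2k) -> 7. a_{2k+1} = -7 + 9/(2k+1) -> -7.
Since these two subsequential limits are 7 and -7, distinct, the full sequence cannot converge (a convergent sequence has all subsequences tending to the same limit). So lim a_n does not exist.

DNE


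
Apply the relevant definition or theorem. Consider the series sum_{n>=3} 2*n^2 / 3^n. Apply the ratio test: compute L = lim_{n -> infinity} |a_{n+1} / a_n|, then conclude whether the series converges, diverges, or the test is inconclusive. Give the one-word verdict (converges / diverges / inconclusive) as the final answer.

Let a_n denote the general term. Form the ratio a_{n+1}/a_n and simplify:
a_{n+1}/a_n = (n + 1)^2/(3*n^2)
Take the limit as n -> infinity: L = 1/3.
Since L = 1/3 < 1, the ratio test implies the series converges.

converges


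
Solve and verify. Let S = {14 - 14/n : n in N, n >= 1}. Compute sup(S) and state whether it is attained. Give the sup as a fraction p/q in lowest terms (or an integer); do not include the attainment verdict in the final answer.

Analysis:
- Values: 0, 7, 28/3, 21/2, ... strictly increasing.
- Minimum is 0 (n=1); inf = 0 (attained).
- 14 - 14/n -> 14 from below; sup = 14, not attained.
Conclusion: sup(S) = 14, not attained in S.

14


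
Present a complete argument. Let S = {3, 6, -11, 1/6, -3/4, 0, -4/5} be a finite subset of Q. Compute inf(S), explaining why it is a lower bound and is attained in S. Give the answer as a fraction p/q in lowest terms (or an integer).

S is finite, so inf(S) = min(S).
Sorted increasing:
-11, -4/5, -3/4, 0, 1/6, 3, 6
The extremum is -11.
For every x in S, x >= -11. And -11 is in S, so it is attained.
Therefore inf(S) = -11.

-11


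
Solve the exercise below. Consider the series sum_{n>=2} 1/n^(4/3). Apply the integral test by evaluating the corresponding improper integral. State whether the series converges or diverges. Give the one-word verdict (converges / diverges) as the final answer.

Let f(x) = x^(-4/3). Then f is positive, continuous, and decreasing on [2, infinity), so the integral test applies.
Compute the improper integral int_{2}^infinity f(x) dx:
  antiderivative F(x) = -3/x^(1/3).
  As x -> infinity, F(x) -> 0 (since p = 4/3 > 1).
  So int = F(infinity) - F(2) = 0 - (-3*2^(2/3)/2) = 3*2^(2/3)/2.
  Finite, so by the integral test, the series converges.

converges


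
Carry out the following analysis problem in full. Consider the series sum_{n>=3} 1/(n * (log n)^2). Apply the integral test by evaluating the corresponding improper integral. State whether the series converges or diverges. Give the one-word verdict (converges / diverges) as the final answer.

Let f(x) = 1/(x*log(x)^2). Then f is positive, continuous, and decreasing on [3, infinity), so the integral test applies.
Compute the improper integral int_{3}^infinity f(x) dx:
  antiderivative F(x) = -1/log(x).
  F(x) -> 0 as x -> infinity.  int = 0 - F(3) = 1/log(3) < infinity. By the integral test, the series converges.

converges


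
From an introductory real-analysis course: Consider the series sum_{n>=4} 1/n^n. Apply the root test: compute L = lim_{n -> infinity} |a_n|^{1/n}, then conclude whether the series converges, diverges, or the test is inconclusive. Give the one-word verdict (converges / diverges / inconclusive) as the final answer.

Let a_n denote the general term. Form |a_n|^(1/n) and simplify:
|a_n|^(1/n) = 1/n
Take the limit as n -> infinity: L = 0.
Since L = 0 < 1, the root test implies convergence.

converges


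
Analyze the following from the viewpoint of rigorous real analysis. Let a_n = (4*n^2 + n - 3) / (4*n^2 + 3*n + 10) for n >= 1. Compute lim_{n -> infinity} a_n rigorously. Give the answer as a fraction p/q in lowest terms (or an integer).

Divide numerator and denominator by n^2, the highest power:
numerator / n^2 = 4 + 1/n - 3/n^2
denominator / n^2 = 4 + 3/n + 10/n^2
As n -> infinity, all terms of the form c/n^k (k >= 1) tend to 0.
So numerator / n^2 -> 4 and denominator / n^2 -> 4.
Therefore lim a_n = 1.

1


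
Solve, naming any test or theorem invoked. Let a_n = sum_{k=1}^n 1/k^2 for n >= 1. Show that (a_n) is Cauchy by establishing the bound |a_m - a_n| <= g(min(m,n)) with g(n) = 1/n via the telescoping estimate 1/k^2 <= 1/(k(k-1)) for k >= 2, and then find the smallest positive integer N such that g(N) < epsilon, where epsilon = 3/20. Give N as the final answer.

For m > n >= 1: |a_m - a_n| = sum_{k=n+1}^m 1/k^2.
Use 1/k^2 <= 1/(k(k-1)) = 1/(k-1) - 1/k for k >= 2:
sum_{k=n+1}^m 1/k^2 <= sum_{k=n+1}^m (1/(k-1) - 1/k) = 1/n - 1/m <= 1/n.
By symmetry the same bound holds with n,m swapped, so |a_m - a_n| <= 1/min(m,n) = g(min(m,n)). Since g(n) -> 0, (a_n) is Cauchy.
Now solve g(N) < 3/20: 1/N < 3/20 <=> N > 1/(3/20) = 20/3.
The smallest integer strictly greater than 20/3 is N = 7.
Check: g(7) = 1/7 < 3/20; g(6) = 1/6 >= 3/20. So N = 7.

7


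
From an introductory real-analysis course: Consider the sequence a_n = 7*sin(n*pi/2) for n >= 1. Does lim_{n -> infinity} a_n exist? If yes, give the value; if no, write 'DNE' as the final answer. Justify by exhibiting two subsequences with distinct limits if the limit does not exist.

Examine the behaviour of a_n along subsequences.
a_{4k+1} = 7*sin(pi/2 + 2k*pi) = 7 -> 7. a_{4k+3} = 7*sin(3pi/2 + 2k*pi) = -7 -> -7.
Since these two subsequential limits are 7 and -7, distinct, the full sequence cannot converge (a convergent sequence has all subsequences tending to the same limit). So lim a_n does not exist.

DNE


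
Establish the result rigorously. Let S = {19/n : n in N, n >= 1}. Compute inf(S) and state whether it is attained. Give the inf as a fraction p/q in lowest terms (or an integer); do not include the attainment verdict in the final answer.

Analysis:
- Values: 19, 19/2, 19/3, 19/4, ... strictly decreasing.
- The maximum is 19 (n=1); sup = 19 (attained).
- The set is bounded below by 0; 19/n -> 0 so 0 is the greatest lower bound.
- 0 is not in the set, so inf = 0 is not attained.
Conclusion: inf(S) = 0, not attained in S.

0


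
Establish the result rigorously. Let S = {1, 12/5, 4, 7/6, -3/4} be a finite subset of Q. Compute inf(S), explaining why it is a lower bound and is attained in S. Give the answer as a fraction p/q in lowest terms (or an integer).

S is finite, so inf(S) = min(S).
Sorted increasing:
-3/4, 1, 7/6, 12/5, 4
The extremum is -3/4.
For every x in S, x >= -3/4. And -3/4 is in S, so it is attained.
Therefore inf(S) = -3/4.

-3/4


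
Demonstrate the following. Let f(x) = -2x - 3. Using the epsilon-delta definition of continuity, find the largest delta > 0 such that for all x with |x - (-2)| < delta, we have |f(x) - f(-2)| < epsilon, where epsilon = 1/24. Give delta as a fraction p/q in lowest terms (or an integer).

We compute f(-2) = -2*(-2) - 3 = 1.
|f(x) - f(-2)| = |-2x - 3 - (1)| = |-2(x - (-2))| = 2|x - (-2)|.
We need 2|x - (-2)| < 1/24, i.e. |x - (-2)| < 1/24 / 2 = 1/48.
So any delta <= 1/48 works. Conversely, if delta > 1/48, then x = -2 + 1/48 satisfies |x - (-2)| = 1/48 < delta but |f(x) - f(-2)| = 2 * 1/48 = 1/24, which is not < 1/24; so no larger delta works.
Hence the largest such delta is 1/48.

1/48


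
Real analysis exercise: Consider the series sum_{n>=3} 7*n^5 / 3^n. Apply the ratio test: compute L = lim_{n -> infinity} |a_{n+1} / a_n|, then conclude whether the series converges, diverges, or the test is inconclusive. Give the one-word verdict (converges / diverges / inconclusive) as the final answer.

Let a_n denote the general term. Form the ratio a_{n+1}/a_n and simplify:
a_{n+1}/a_n = (n + 1)^5/(3*n^5)
Take the limit as n -> infinity: L = 1/3.
Since L = 1/3 < 1, the ratio test implies the series converges.

converges


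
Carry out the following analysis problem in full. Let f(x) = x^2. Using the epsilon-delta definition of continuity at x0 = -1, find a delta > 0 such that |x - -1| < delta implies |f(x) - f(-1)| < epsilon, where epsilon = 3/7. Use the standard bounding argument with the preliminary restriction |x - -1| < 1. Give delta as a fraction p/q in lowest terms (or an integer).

Factor: |x^2 - (-1)^2| = |x - -1| * |x + -1|.
Impose |x - -1| < 1 first. Then |x + -1| = |(x - -1) + 2*(-1)| <= |x - -1| + 2*|-1| < 1 + 2 = 3.
So |x^2 - (-1)^2| < delta * 3.
We need delta * 3 <= 3/7, i.e. delta <= 3/7/3 = 1/7.
Since 1/7 < 1, this is tighter than 1; take delta = 1/7.
So delta = 1/7 works.

1/7


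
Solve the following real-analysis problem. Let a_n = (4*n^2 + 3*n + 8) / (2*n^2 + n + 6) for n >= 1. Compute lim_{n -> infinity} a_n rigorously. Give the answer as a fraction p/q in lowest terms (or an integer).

Divide numerator and denominator by n^2, the highest power:
numerator / n^2 = 4 + 3/n + 8/n^2
denominator / n^2 = 2 + 1/n + 6/n^2
As n -> infinity, all terms of the form c/n^k (k >= 1) tend to 0.
So numerator / n^2 -> 4 and denominator / n^2 -> 2.
Therefore lim a_n = 2.

2


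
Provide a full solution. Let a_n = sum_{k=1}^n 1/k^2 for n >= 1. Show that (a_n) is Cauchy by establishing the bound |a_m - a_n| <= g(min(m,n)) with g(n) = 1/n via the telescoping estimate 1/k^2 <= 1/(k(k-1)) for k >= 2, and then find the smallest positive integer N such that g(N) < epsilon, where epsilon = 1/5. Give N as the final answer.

For m > n >= 1: |a_m - a_n| = sum_{k=n+1}^m 1/k^2.
Use 1/k^2 <= 1/(k(k-1)) = 1/(k-1) - 1/k for k >= 2:
sum_{k=n+1}^m 1/k^2 <= sum_{k=n+1}^m (1/(k-1) - 1/k) = 1/n - 1/m <= 1/n.
By symmetry the same bound holds with n,m swapped, so |a_m - a_n| <= 1/min(m,n) = g(min(m,n)). Since g(n) -> 0, (a_n) is Cauchy.
Now solve g(N) < 1/5: 1/N < 1/5 <=> N > 1/(1/5) = 5.
The smallest integer strictly greater than 5 is N = 6.
Check: g(6) = 1/6 < 1/5; g(5) = 1/5 >= 1/5. So N = 6.

6


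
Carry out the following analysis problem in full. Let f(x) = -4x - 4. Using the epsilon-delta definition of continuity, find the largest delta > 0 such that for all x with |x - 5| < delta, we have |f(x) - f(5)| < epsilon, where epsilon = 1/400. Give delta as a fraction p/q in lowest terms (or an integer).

We compute f(5) = -4*(5) - 4 = -24.
|f(x) - f(5)| = |-4x - 4 - (-24)| = |-4(x - 5)| = 4|x - 5|.
We need 4|x - 5| < 1/400, i.e. |x - 5| < 1/400 / 4 = 1/1600.
So any delta <= 1/1600 works. Conversely, if delta > 1/1600, then x = 5 + 1/1600 satisfies |x - 5| = 1/1600 < delta but |f(x) - f(5)| = 4 * 1/1600 = 1/400, which is not < 1/400; so no larger delta works.
Hence the largest such delta is 1/1600.

1/1600


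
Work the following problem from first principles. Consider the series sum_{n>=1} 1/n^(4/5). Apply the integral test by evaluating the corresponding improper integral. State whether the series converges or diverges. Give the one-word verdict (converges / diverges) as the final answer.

Let f(x) = x^(-4/5). Then f is positive, continuous, and decreasing on [1, infinity), so the integral test applies.
Compute the improper integral int_{1}^infinity f(x) dx:
  antiderivative F(x) = 5*x^(1/5).
  As x -> infinity, F(x) -> infinity (since p = 4/5 < 1).
  So the integral diverges. By the integral test, the series diverges.

diverges


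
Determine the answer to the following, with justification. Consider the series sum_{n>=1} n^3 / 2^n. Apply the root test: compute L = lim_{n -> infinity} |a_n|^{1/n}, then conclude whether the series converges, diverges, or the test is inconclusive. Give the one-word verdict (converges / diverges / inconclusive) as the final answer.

Let a_n denote the general term. Form |a_n|^(1/n) and simplify:
|a_n|^(1/n) = n^(3/n)/2
Take the limit as n -> infinity: L = 1/2.
Since L = 1/2 < 1, the root test implies convergence.

converges


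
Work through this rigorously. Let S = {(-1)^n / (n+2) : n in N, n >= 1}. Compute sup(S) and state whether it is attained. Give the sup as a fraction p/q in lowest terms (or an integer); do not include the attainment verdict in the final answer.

Analysis:
- Values: -1/3, 1/4, -1/5, 1/6, -1/7, ...
- Positive terms (even n): 1/(2+2), 1/(4+2), ... decreasing -> max = 1/4 (n=2).
- Negative terms (odd n): -1/(1+2), -1/(3+2), ... increasing -> min = -1/3 (n=1).
- So sup = 1/4 (attained at n=2); inf = -1/3 (attained at n=1).
Conclusion: sup(S) = 1/4, attained in S.

1/4


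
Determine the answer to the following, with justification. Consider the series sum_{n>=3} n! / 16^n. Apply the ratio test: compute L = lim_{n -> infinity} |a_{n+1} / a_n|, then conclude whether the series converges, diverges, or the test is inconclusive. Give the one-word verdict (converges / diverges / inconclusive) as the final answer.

Let a_n denote the general term. Form the ratio a_{n+1}/a_n and simplify:
a_{n+1}/a_n = n/16 + 1/16
Take the limit as n -> infinity: L = infinity.
Since L = infinity > 1 (or L = infinity), the ratio test implies the series diverges.

diverges


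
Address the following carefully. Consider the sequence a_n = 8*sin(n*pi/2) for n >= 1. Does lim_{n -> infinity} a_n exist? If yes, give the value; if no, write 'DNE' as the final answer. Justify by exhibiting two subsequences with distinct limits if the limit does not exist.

Examine the behaviour of a_n along subsequences.
a_{4k+1} = 8*sin(pi/2 + 2k*pi) = 8 -> 8. a_{4k+3} = 8*sin(3pi/2 + 2k*pi) = -8 -> -8.
Since these two subsequential limits are 8 and -8, distinct, the full sequence cannot converge (a convergent sequence has all subsequences tending to the same limit). So lim a_n does not exist.

DNE


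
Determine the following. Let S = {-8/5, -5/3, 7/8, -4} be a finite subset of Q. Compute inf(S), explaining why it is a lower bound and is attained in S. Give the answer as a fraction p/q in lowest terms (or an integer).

S is finite, so inf(S) = min(S).
Sorted increasing:
-4, -5/3, -8/5, 7/8
The extremum is -4.
For every x in S, x >= -4. And -4 is in S, so it is attained.
Therefore inf(S) = -4.

-4


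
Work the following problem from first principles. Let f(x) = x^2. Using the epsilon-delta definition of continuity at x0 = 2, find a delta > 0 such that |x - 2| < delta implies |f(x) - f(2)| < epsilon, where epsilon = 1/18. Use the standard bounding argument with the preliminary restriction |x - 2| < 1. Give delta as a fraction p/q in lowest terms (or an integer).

Factor: |x^2 - (2)^2| = |x - 2| * |x + 2|.
Impose |x - 2| < 1 first. Then |x + 2| = |(x - 2) + 2*(2)| <= |x - 2| + 2*|2| < 1 + 4 = 5.
So |x^2 - (2)^2| < delta * 5.
We need delta * 5 <= 1/18, i.e. delta <= 1/18/5 = 1/90.
Since 1/90 < 1, this is tighter than 1; take delta = 1/90.
So delta = 1/90 works.

1/90


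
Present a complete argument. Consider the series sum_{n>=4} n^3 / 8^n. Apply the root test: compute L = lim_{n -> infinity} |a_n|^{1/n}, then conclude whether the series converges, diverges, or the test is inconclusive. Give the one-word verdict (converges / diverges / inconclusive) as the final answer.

Let a_n denote the general term. Form |a_n|^(1/n) and simplify:
|a_n|^(1/n) = n^(3/n)/8
Take the limit as n -> infinity: L = 1/8.
Since L = 1/8 < 1, the root test implies convergence.

converges


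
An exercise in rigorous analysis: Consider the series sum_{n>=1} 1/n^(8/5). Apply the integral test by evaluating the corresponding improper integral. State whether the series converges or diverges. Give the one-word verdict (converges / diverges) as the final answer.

Let f(x) = x^(-8/5). Then f is positive, continuous, and decreasing on [1, infinity), so the integral test applies.
Compute the improper integral int_{1}^infinity f(x) dx:
  antiderivative F(x) = -5/(3*x^(3/5)).
  As x -> infinity, F(x) -> 0 (since p = 8/5 > 1).
  So int = F(infinity) - F(1) = 0 - (-5/3) = 5/3.
  Finite, so by the integral test, the series converges.

converges


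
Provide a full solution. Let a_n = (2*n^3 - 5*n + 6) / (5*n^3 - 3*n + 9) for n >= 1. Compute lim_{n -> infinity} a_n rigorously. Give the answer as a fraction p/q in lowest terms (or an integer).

Divide numerator and denominator by n^3, the highest power:
numerator / n^3 = 2 - 5/n^2 + 6/n^3
denominator / n^3 = 5 - 3/n^2 + 9/n^3
As n -> infinity, all terms of the form c/n^k (k >= 1) tend to 0.
So numerator / n^3 -> 2 and denominator / n^3 -> 5.
Therefore lim a_n = 2/5.

2/5


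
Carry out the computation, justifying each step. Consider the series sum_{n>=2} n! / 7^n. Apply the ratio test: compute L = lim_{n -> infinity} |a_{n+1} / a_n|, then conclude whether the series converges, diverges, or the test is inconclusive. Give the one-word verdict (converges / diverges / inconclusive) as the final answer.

Let a_n denote the general term. Form the ratio a_{n+1}/a_n and simplify:
a_{n+1}/a_n = n/7 + 1/7
Take the limit as n -> infinity: L = infinity.
Since L = infinity > 1 (or L = infinity), the ratio test implies the series diverges.

diverges


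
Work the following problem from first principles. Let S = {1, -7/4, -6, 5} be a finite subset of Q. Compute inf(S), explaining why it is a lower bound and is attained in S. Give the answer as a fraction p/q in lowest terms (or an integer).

S is finite, so inf(S) = min(S).
Sorted increasing:
-6, -7/4, 1, 5
The extremum is -6.
For every x in S, x >= -6. And -6 is in S, so it is attained.
Therefore inf(S) = -6.

-6


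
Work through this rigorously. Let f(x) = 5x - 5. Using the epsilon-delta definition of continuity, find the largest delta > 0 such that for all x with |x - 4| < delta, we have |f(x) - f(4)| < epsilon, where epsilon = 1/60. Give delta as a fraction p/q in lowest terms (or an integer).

We compute f(4) = 5*(4) - 5 = 15.
|f(x) - f(4)| = |5x - 5 - (15)| = |5(x - 4)| = 5|x - 4|.
We need 5|x - 4| < 1/60, i.e. |x - 4| < 1/60 / 5 = 1/300.
So any delta <= 1/300 works. Conversely, if delta > 1/300, then x = 4 + 1/300 satisfies |x - 4| = 1/300 < delta but |f(x) - f(4)| = 5 * 1/300 = 1/60, which is not < 1/60; so no larger delta works.
Hence the largest such delta is 1/300.

1/300


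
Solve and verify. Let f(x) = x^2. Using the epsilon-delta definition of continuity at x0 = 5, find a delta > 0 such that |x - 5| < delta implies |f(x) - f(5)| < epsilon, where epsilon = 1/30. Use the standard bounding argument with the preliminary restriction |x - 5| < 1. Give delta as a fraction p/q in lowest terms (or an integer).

Factor: |x^2 - (5)^2| = |x - 5| * |x + 5|.
Impose |x - 5| < 1 first. Then |x + 5| = |(x - 5) + 2*(5)| <= |x - 5| + 2*|5| < 1 + 10 = 11.
So |x^2 - (5)^2| < delta * 11.
We need delta * 11 <= 1/30, i.e. delta <= 1/30/11 = 1/330.
Since 1/330 < 1, this is tighter than 1; take delta = 1/330.
So delta = 1/330 works.

1/330


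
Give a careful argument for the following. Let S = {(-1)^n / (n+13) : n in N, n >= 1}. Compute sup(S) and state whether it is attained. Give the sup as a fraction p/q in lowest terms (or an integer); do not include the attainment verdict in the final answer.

Analysis:
- Values: -1/14, 1/15, -1/16, 1/17, -1/18, ...
- Positive terms (even n): 1/(2+13), 1/(4+13), ... decreasing -> max = 1/15 (n=2).
- Negative terms (odd n): -1/(1+13), -1/(3+13), ... increasing -> min = -1/14 (n=1).
- So sup = 1/15 (attained at n=2); inf = -1/14 (attained at n=1).
Conclusion: sup(S) = 1/15, attained in S.

1/15


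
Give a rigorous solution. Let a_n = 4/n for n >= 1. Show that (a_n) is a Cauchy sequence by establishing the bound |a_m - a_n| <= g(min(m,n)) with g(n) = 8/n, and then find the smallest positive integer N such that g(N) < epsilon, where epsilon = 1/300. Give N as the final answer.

For any m, n >= 1, by the triangle inequality:
|a_m - a_n| = |4/m - 4/n| <= 4*1/m + 4*1/n <= 8/min(m,n).
So g(n) = 8/n bounds the Cauchy difference. Since g(n) -> 0, (a_n) is Cauchy.
Now solve g(N) < 1/300: 8/N < 1/300 <=> N > 8 / (1/300) = 2400.
The smallest integer strictly greater than 2400 is N = 2401.
Check: g(2401) = 8/2401 = 8/2401 < 1/300; g(2400) = 1/300 >= 1/300. So N = 2401.

2401


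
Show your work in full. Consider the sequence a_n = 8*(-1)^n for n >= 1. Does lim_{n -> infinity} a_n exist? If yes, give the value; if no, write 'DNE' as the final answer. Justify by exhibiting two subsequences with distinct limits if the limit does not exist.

Examine the behaviour of a_n along subsequences.
Even-n subsequence a_{2k} = 8 -> 8. Odd-n subsequence a_{2k+1} = -8 -> -8.
Since these two subsequential limits are 8 and -8, distinct, the full sequence cannot converge (a convergent sequence has all subsequences tending to the same limit). So lim a_n does not exist.

DNE


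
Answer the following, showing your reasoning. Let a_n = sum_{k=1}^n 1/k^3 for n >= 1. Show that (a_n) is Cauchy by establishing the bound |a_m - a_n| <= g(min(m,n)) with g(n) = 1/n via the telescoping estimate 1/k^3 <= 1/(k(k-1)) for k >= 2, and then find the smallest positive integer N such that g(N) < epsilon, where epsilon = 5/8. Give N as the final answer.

For m > n >= 1: |a_m - a_n| = sum_{k=n+1}^m 1/k^3.
Use 1/k^3 <= 1/(k(k-1)) = 1/(k-1) - 1/k for k >= 2 (which holds since k^3 >= k^2 >= k(k-1) for k >= 2):
sum_{k=n+1}^m 1/k^3 <= sum_{k=n+1}^m (1/(k-1) - 1/k) = 1/n - 1/m <= 1/n.
By symmetry the same bound holds with n,m swapped, so |a_m - a_n| <= 1/min(m,n) = g(min(m,n)). Since g(n) -> 0, (a_n) is Cauchy.
Now solve g(N) < 5/8: 1/N < 5/8 <=> N > 1/(5/8) = 8/5.
The smallest integer strictly greater than 8/5 is N = 2.
Check: g(2) = 1/2 < 5/8; g(1) = 1/1 >= 5/8. So N = 2.

2


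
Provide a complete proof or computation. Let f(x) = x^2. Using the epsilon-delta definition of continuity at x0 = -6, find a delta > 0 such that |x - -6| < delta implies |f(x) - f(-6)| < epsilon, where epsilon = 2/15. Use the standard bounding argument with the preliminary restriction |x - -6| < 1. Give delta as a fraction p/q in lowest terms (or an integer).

Factor: |x^2 - (-6)^2| = |x - -6| * |x + -6|.
Impose |x - -6| < 1 first. Then |x + -6| = |(x - -6) + 2*(-6)| <= |x - -6| + 2*|-6| < 1 + 12 = 13.
So |x^2 - (-6)^2| < delta * 13.
We need delta * 13 <= 2/15, i.e. delta <= 2/15/13 = 2/195.
Since 2/195 < 1, this is tighter than 1; take delta = 2/195.
So delta = 2/195 works.

2/195


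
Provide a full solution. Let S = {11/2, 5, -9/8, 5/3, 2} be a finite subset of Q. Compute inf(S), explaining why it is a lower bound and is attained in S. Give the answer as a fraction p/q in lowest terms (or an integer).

S is finite, so inf(S) = min(S).
Sorted increasing:
-9/8, 5/3, 2, 5, 11/2
The extremum is -9/8.
For every x in S, x >= -9/8. And -9/8 is in S, so it is attained.
Therefore inf(S) = -9/8.

-9/8


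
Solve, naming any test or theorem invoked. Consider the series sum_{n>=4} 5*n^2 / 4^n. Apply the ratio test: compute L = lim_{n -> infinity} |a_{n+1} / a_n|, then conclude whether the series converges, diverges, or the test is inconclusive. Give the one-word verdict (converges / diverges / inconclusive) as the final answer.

Let a_n denote the general term. Form the ratio a_{n+1}/a_n and simplify:
a_{n+1}/a_n = (n + 1)^2/(4*n^2)
Take the limit as n -> infinity: L = 1/4.
Since L = 1/4 < 1, the ratio test implies the series converges.

converges


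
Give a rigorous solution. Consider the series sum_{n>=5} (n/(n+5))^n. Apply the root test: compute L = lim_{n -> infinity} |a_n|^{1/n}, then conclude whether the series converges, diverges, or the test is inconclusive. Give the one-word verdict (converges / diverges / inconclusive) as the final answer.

Let a_n denote the general term. Form |a_n|^(1/n) and simplify:
|a_n|^(1/n) = n/(n + 5)
Take the limit as n -> infinity: L = 1.
Since L = 1, the root test is inconclusive. (In fact a_n = (n/(n+5))^n -> e^(-5) != 0, so the nth-term test shows divergence; but the root test itself gives no conclusion.)

inconclusive


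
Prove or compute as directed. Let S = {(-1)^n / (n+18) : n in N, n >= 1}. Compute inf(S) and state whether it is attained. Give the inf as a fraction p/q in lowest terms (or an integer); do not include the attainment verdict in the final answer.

Analysis:
- Values: -1/19, 1/20, -1/21, 1/22, -1/23, ...
- Positive terms (even n): 1/(2+18), 1/(4+18), ... decreasing -> max = 1/20 (n=2).
- Negative terms (odd n): -1/(1+18), -1/(3+18), ... increasing -> min = -1/19 (n=1).
- So sup = 1/20 (attained at n=2); inf = -1/19 (attained at n=1).
Conclusion: inf(S) = -1/19, attained in S.

-1/19


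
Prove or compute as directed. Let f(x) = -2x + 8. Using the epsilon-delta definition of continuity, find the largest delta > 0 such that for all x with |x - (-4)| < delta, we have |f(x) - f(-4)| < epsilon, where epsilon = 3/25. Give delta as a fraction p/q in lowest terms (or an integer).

We compute f(-4) = -2*(-4) + 8 = 16.
|f(x) - f(-4)| = |-2x + 8 - (16)| = |-2(x - (-4))| = 2|x - (-4)|.
We need 2|x - (-4)| < 3/25, i.e. |x - (-4)| < 3/25 / 2 = 3/50.
So any delta <= 3/50 works. Conversely, if delta > 3/50, then x = -4 + 3/50 satisfies |x - (-4)| = 3/50 < delta but |f(x) - f(-4)| = 2 * 3/50 = 3/25, which is not < 3/25; so no larger delta works.
Hence the largest such delta is 3/50.

3/50


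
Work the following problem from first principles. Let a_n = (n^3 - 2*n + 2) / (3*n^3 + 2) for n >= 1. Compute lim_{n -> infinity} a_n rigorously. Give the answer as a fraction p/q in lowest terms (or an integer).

Divide numerator and denominator by n^3, the highest power:
numerator / n^3 = 1 - 2/n^2 + 2/n^3
denominator / n^3 = 3 + 2/n^3
As n -> infinity, all terms of the form c/n^k (k >= 1) tend to 0.
So numerator / n^3 -> 1 and denominator / n^3 -> 3.
Therefore lim a_n = 1/3.

1/3


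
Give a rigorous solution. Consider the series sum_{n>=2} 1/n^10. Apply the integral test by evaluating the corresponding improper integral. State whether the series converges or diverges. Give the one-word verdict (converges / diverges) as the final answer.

Let f(x) = x^(-10). Then f is positive, continuous, and decreasing on [2, infinity), so the integral test applies.
Compute the improper integral int_{2}^infinity f(x) dx:
  antiderivative F(x) = -1/(9*x^9).
  As x -> infinity, F(x) -> 0 (since p = 10 > 1).
  So int = F(infinity) - F(2) = 0 - (-1/4608) = 1/4608.
  Finite, so by the integral test, the series converges.

converges


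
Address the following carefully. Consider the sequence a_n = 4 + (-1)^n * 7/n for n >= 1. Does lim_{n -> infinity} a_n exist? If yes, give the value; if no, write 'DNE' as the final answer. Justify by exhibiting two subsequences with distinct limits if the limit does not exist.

Examine the behaviour of a_n along subsequences.
Even-n subsequence a_{2k} = 4 + 7/(2k) -> 4. Odd-n subsequence a_{2k+1} = 4 - 7/(2k+1) -> 4. Both tend to 4, which suggests the limit is 4; verify directly.
|a_n - 4| = |(-1)^n * 7/n| = 7/n for every n >= 1.
Given epsilon > 0, choose a positive integer N > 7/epsilon. Then for all n >= N, |a_n - 4| = 7/n <= 7/N < epsilon.
So by the definition of the limit, lim a_n exists and equals 4.

4


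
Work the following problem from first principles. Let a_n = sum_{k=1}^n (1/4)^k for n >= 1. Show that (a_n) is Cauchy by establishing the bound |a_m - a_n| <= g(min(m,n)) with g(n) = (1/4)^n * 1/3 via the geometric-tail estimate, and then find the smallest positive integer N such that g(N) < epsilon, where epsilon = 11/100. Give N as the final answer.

For m > n >= 1: |a_m - a_n| = sum_{k=n+1}^m (1/4)^k < sum_{k=n+1}^infinity (1/4)^k = (1/4)^(n+1) / (1 - 1/4) = (1/4)^n * (1/4) * (4/3) = (1/4)^n * 1/3.
So g(n) = (1/4)^n / 3. Since g(n) -> 0, (a_n) is Cauchy.
Now solve g(N) < 11/100: (1/4)^N / 3 < 11/100 <=> 4^N > 1 / (3 * 11/100) = 100/33.
Check powers of 4: 4^0 = 1 <= 100/33, 4^1 = 4 > 100/33.
So the smallest such N is 1. Check: g(1) = 1/(3 * 4) = 1/12 < 11/100.

1


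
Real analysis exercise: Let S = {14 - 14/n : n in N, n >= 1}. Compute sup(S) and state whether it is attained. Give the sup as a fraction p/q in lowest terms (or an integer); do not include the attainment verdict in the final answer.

Analysis:
- Values: 0, 7, 28/3, 21/2, ... strictly increasing.
- Minimum is 0 (n=1); inf = 0 (attained).
- 14 - 14/n -> 14 from below; sup = 14, not attained.
Conclusion: sup(S) = 14, not attained in S.

14


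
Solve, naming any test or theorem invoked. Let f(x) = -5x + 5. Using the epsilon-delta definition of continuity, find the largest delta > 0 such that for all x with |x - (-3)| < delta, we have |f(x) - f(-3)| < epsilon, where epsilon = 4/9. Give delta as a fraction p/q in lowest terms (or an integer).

We compute f(-3) = -5*(-3) + 5 = 20.
|f(x) - f(-3)| = |-5x + 5 - (20)| = |-5(x - (-3))| = 5|x - (-3)|.
We need 5|x - (-3)| < 4/9, i.e. |x - (-3)| < 4/9 / 5 = 4/45.
So any delta <= 4/45 works. Conversely, if delta > 4/45, then x = -3 + 4/45 satisfies |x - (-3)| = 4/45 < delta but |f(x) - f(-3)| = 5 * 4/45 = 4/9, which is not < 4/9; so no larger delta works.
Hence the largest such delta is 4/45.

4/45


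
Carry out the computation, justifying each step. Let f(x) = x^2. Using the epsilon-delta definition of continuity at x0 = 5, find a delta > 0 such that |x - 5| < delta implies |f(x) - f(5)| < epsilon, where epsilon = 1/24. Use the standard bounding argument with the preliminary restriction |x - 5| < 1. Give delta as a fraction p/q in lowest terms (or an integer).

Factor: |x^2 - (5)^2| = |x - 5| * |x + 5|.
Impose |x - 5| < 1 first. Then |x + 5| = |(x - 5) + 2*(5)| <= |x - 5| + 2*|5| < 1 + 10 = 11.
So |x^2 - (5)^2| < delta * 11.
We need delta * 11 <= 1/24, i.e. delta <= 1/24/11 = 1/264.
Since 1/264 < 1, this is tighter than 1; take delta = 1/264.
So delta = 1/264 works.

1/264


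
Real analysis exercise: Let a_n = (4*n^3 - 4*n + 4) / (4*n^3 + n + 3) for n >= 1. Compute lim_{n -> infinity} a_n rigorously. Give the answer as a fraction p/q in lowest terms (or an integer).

Divide numerator and denominator by n^3, the highest power:
numerator / n^3 = 4 - 4/n^2 + 4/n^3
denominator / n^3 = 4 + n^(-2) + 3/n^3
As n -> infinity, all terms of the form c/n^k (k >= 1) tend to 0.
So numerator / n^3 -> 4 and denominator / n^3 -> 4.
Therefore lim a_n = 1.

1


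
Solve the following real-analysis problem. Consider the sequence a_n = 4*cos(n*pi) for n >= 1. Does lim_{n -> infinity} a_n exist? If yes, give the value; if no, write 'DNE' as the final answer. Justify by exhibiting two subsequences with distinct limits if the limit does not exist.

Examine the behaviour of a_n along subsequences.
cos(n*pi) = (-1)^n, so a_n = 4*(-1)^n. a_{2k} = 4 -> 4. a_{2k+1} = -4 -> -4.
Since these two subsequential limits are 4 and -4, distinct, the full sequence cannot converge (a convergent sequence has all subsequences tending to the same limit). So lim a_n does not exist.

DNE


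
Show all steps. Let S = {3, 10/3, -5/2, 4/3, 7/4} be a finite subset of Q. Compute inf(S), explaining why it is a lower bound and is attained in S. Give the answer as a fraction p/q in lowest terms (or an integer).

S is finite, so inf(S) = min(S).
Sorted increasing:
-5/2, 4/3, 7/4, 3, 10/3
The extremum is -5/2.
For every x in S, x >= -5/2. And -5/2 is in S, so it is attained.
Therefore inf(S) = -5/2.

-5/2


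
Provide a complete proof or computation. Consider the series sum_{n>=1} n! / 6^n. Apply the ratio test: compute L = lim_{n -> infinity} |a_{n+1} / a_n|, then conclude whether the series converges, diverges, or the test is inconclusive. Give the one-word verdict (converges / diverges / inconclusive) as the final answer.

Let a_n denote the general term. Form the ratio a_{n+1}/a_n and simplify:
a_{n+1}/a_n = n/6 + 1/6
Take the limit as n -> infinity: L = infinity.
Since L = infinity > 1 (or L = infinity), the ratio test implies the series diverges.

diverges


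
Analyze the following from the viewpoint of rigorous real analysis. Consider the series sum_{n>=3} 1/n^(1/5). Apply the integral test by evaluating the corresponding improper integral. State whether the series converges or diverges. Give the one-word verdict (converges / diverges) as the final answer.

Let f(x) = x^(-1/5). Then f is positive, continuous, and decreasing on [3, infinity), so the integral test applies.
Compute the improper integral int_{3}^infinity f(x) dx:
  antiderivative F(x) = 5*x^(4/5)/4.
  As x -> infinity, F(x) -> infinity (since p = 1/5 < 1).
  So the integral diverges. By the integral test, the series diverges.

diverges


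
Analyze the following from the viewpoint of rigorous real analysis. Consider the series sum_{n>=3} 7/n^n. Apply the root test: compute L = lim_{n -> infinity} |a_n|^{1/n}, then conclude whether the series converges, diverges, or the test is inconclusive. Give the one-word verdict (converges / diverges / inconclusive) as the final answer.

Let a_n denote the general term. Form |a_n|^(1/n) and simplify:
|a_n|^(1/n) = 7^(1/n)/n
Take the limit as n -> infinity: L = 0.
Since L = 0 < 1, the root test implies convergence.

converges


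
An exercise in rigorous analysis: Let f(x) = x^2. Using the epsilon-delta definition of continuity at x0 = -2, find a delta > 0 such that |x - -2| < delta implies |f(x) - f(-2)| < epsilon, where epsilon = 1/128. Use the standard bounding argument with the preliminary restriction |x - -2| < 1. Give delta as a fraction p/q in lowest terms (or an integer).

Factor: |x^2 - (-2)^2| = |x - -2| * |x + -2|.
Impose |x - -2| < 1 first. Then |x + -2| = |(x - -2) + 2*(-2)| <= |x - -2| + 2*|-2| < 1 + 4 = 5.
So |x^2 - (-2)^2| < delta * 5.
We need delta * 5 <= 1/128, i.e. delta <= 1/128/5 = 1/640.
Since 1/640 < 1, this is tighter than 1; take delta = 1/640.
So delta = 1/640 works.

1/640


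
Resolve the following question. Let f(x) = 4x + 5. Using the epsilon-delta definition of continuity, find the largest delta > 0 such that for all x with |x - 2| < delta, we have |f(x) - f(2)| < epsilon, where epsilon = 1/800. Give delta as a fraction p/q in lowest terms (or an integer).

We compute f(2) = 4*(2) + 5 = 13.
|f(x) - f(2)| = |4x + 5 - (13)| = |4(x - 2)| = 4|x - 2|.
We need 4|x - 2| < 1/800, i.e. |x - 2| < 1/800 / 4 = 1/3200.
So any delta <= 1/3200 works. Conversely, if delta > 1/3200, then x = 2 + 1/3200 satisfies |x - 2| = 1/3200 < delta but |f(x) - f(2)| = 4 * 1/3200 = 1/800, which is not < 1/800; so no larger delta works.
Hence the largest such delta is 1/3200.

1/3200


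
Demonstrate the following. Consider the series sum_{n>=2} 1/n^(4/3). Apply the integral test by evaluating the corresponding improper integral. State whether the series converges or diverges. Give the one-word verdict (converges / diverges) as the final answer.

Let f(x) = x^(-4/3). Then f is positive, continuous, and decreasing on [2, infinity), so the integral test applies.
Compute the improper integral int_{2}^infinity f(x) dx:
  antiderivative F(x) = -3/x^(1/3).
  As x -> infinity, F(x) -> 0 (since p = 4/3 > 1).
  So int = F(infinity) - F(2) = 0 - (-3*2^(2/3)/2) = 3*2^(2/3)/2.
  Finite, so by the integral test, the series converges.

converges


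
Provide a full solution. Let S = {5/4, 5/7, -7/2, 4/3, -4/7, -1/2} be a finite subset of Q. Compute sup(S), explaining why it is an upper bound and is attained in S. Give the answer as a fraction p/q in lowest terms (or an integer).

S is finite, so sup(S) = max(S).
Sorted decreasing:
4/3, 5/4, 5/7, -1/2, -4/7, -7/2
The extremum is 4/3.
For every x in S, x <= 4/3. And 4/3 is in S, so it is attained.
Therefore sup(S) = 4/3.

4/3
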